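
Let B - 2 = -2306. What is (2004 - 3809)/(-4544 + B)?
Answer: 1805/6848 ≈ 0.26358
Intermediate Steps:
B = -2304 (B = 2 - 2306 = -2304)
(2004 - 3809)/(-4544 + B) = (2004 - 3809)/(-4544 - 2304) = -1805/(-6848) = -1805*(-1/6848) = 1805/6848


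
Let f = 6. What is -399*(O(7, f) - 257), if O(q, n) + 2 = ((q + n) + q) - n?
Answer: 97755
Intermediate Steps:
O(q, n) = -2 + 2*q (O(q, n) = -2 + (((q + n) + q) - n) = -2 + (((n + q) + q) - n) = -2 + ((n + 2*q) - n) = -2 + 2*q)
-399*(O(7, f) - 257) = -399*((-2 + 2*7) - 257) = -399*((-2 + 14) - 257) = -399*(12 - 257) = -399*(-245) = 97755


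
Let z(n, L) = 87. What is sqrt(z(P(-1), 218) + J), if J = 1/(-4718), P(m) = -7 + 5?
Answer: sqrt(1936573870)/4718 ≈ 9.3274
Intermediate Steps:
P(m) = -2
J = -1/4718 ≈ -0.00021195
sqrt(z(P(-1), 218) + J) = sqrt(87 - 1/4718) = sqrt(410465/4718) = sqrt(1936573870)/4718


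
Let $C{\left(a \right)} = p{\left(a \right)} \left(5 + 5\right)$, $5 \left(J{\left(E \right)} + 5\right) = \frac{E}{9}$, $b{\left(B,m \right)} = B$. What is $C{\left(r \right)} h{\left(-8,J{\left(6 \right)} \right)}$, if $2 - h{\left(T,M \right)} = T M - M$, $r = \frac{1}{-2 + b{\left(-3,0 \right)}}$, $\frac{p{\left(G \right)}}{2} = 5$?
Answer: $-4180$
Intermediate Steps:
$p{\left(G \right)} = 10$ ($p{\left(G \right)} = 2 \cdot 5 = 10$)
$J{\left(E \right)} = -5 + \frac{E}{45}$ ($J{\left(E \right)} = -5 + \frac{E \frac{1}{9}}{5} = -5 + \frac{\frac{1}{9} E}{5} = -5 + \frac{E}{45}$)
$r = - \frac{1}{5}$ ($r = \frac{1}{-2 - 3} = \frac{1}{-5} = - \frac{1}{5} \approx -0.2$)
$C{\left(a \right)} = 100$ ($C{\left(a \right)} = 10 \left(5 + 5\right) = 10 \cdot 10 = 100$)
$h{\left(T,M \right)} = 2 + M - M T$ ($h{\left(T,M \right)} = 2 - \left(T M - M\right) = 2 - \left(M T - M\right) = 2 - \left(- M + M T\right) = 2 + M - M T$)
$C{\left(r \right)} h{\left(-8,J{\left(6 \right)} \right)} = 100 \left(2 + \left(-5 + \frac{1}{45} \cdot 6\right) - \left(-5 + \frac{1}{45} \cdot 6\right) \left(-8\right)\right) = 100 \left(2 + \left(-5 + \frac{2}{15}\right) - \left(-5 + \frac{2}{15}\right) \left(-8\right)\right) = 100 \left(2 - \frac{73}{15} - \left(- \frac{73}{15}\right) \left(-8\right)\right) = 100 \left(2 - \frac{73}{15} - \frac{584}{15}\right) = 100 \left(- \frac{209}{5}\right) = -4180$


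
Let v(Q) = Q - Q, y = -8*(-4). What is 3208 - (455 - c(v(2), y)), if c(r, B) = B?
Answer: 2785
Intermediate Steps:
y = 32
v(Q) = 0
3208 - (455 - c(v(2), y)) = 3208 - (455 - 1*32) = 3208 - (455 - 32) = 3208 - 1*423 = 3208 - 423 = 2785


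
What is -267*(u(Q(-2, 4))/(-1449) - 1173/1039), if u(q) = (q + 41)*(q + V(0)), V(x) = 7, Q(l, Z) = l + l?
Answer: 53845178/167279 ≈ 321.89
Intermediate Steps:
Q(l, Z) = 2*l
u(q) = (7 + q)*(41 + q) (u(q) = (q + 41)*(q + 7) = (41 + q)*(7 + q) = (7 + q)*(41 + q))
-267*(u(Q(-2, 4))/(-1449) - 1173/1039) = -267*((287 + (2*(-2))² + 48*(2*(-2)))/(-1449) - 1173/1039) = -267*((287 + (-4)² + 48*(-4))*(-1/1449) - 1173*1/1039) = -267*((287 + 16 - 192)*(-1/1449) - 1173/1039) = -267*(111*(-1/1449) - 1173/1039) = -267*(-37/483 - 1173/1039) = -267*(-605002/501837) = 53845178/167279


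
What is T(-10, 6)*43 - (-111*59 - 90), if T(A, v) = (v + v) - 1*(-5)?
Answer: 7370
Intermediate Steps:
T(A, v) = 5 + 2*v (T(A, v) = 2*v + 5 = 5 + 2*v)
T(-10, 6)*43 - (-111*59 - 90) = (5 + 2*6)*43 - (-111*59 - 90) = (5 + 12)*43 - (-6549 - 90) = 17*43 - 1*(-6639) = 731 + 6639 = 7370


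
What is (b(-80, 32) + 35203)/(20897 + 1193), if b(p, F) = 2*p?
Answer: 35043/22090 ≈ 1.5864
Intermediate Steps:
(b(-80, 32) + 35203)/(20897 + 1193) = (2*(-80) + 35203)/(20897 + 1193) = (-160 + 35203)/22090 = 35043*(1/22090) = 35043/22090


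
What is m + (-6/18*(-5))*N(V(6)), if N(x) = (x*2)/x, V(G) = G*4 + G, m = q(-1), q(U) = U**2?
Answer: 13/3 ≈ 4.3333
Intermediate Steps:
m = 1 (m = (-1)**2 = 1)
V(G) = 5*G (V(G) = 4*G + G = 5*G)
N(x) = 2 (N(x) = (2*x)/x = 2)
m + (-6/18*(-5))*N(V(6)) = 1 + (-6/18*(-5))*2 = 1 + (-6*1/18*(-5))*2 = 1 - 1/3*(-5)*2 = 1 + (5/3)*2 = 1 + 10/3 = 13/3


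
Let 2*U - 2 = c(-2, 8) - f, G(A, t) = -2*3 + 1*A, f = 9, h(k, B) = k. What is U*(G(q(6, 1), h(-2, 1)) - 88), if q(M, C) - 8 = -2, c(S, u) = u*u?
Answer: -2508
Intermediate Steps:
c(S, u) = u²
q(M, C) = 6 (q(M, C) = 8 - 2 = 6)
G(A, t) = -6 + A
U = 57/2 (U = 1 + (8² - 1*9)/2 = 1 + (64 - 9)/2 = 1 + (½)*55 = 1 + 55/2 = 57/2 ≈ 28.500)
U*(G(q(6, 1), h(-2, 1)) - 88) = 57*((-6 + 6) - 88)/2 = 57*(0 - 88)/2 = (57/2)*(-88) = -2508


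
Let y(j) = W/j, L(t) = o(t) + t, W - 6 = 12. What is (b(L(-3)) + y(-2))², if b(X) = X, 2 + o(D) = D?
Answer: 289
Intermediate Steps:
W = 18 (W = 6 + 12 = 18)
o(D) = -2 + D
L(t) = -2 + 2*t (L(t) = (-2 + t) + t = -2 + 2*t)
y(j) = 18/j
(b(L(-3)) + y(-2))² = ((-2 + 2*(-3)) + 18/(-2))² = ((-2 - 6) + 18*(-½))² = (-8 - 9)² = (-17)² = 289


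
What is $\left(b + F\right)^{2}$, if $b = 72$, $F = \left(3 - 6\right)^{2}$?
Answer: $6561$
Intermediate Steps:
$F = 9$ ($F = \left(3 - 6\right)^{2} = \left(-3\right)^{2} = 9$)
$\left(b + F\right)^{2} = \left(72 + 9\right)^{2} = 81^{2} = 6561$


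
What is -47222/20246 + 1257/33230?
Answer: -771868919/336387290 ≈ -2.2946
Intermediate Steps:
-47222/20246 + 1257/33230 = -47222*1/20246 + 1257*(1/33230) = -23611/10123 + 1257/33230 = -771868919/336387290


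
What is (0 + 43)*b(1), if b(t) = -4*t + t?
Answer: -129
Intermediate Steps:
b(t) = -3*t
(0 + 43)*b(1) = (0 + 43)*(-3*1) = 43*(-3) = -129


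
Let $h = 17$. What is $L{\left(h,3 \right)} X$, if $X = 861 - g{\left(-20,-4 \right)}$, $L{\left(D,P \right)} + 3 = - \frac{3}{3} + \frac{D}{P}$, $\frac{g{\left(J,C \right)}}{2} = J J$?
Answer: $\frac{305}{3} \approx 101.67$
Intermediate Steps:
$g{\left(J,C \right)} = 2 J^{2}$ ($g{\left(J,C \right)} = 2 J J = 2 J^{2}$)
$L{\left(D,P \right)} = -4 + \frac{D}{P}$ ($L{\left(D,P \right)} = -3 + \left(- \frac{3}{3} + \frac{D}{P}\right) = -3 + \left(\left(-3\right) \frac{1}{3} + \frac{D}{P}\right) = -3 + \left(-1 + \frac{D}{P}\right) = -4 + \frac{D}{P}$)
$X = 61$ ($X = 861 - 2 \left(-20\right)^{2} = 861 - 2 \cdot 400 = 861 - 800 = 61$)
$L{\left(h,3 \right)} X = \left(-4 + \frac{17}{3}\right) 61 = \frac{5}{3} \cdot 61 = \frac{305}{3}$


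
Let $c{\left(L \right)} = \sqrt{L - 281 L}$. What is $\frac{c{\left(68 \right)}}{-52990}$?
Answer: $- \frac{2 i \sqrt{1190}}{26495} \approx - 0.002604 i$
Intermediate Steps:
$c{\left(L \right)} = 2 \sqrt{70} \sqrt{- L}$ ($c{\left(L \right)} = \sqrt{- 280 L} = 2 \sqrt{70} \sqrt{- L}$)
$\frac{c{\left(68 \right)}}{-52990} = \frac{2 \sqrt{70} \sqrt{\left(-1\right) 68}}{-52990} = 2 \sqrt{70} \sqrt{-68} \left(- \frac{1}{52990}\right) = 2 \sqrt{70} \cdot 2 i \sqrt{17} \left(- \frac{1}{52990}\right) = 4 i \sqrt{1190} \left(- \frac{1}{52990}\right) = - \frac{2 i \sqrt{1190}}{26495}$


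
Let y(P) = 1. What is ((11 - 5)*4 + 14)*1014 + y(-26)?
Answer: 38533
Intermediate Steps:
((11 - 5)*4 + 14)*1014 + y(-26) = ((11 - 5)*4 + 14)*1014 + 1 = (6*4 + 14)*1014 + 1 = (24 + 14)*1014 + 1 = 38*1014 + 1 = 38532 + 1 = 38533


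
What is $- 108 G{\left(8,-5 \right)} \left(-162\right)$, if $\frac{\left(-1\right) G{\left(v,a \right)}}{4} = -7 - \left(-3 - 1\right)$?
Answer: $209952$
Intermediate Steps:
$G{\left(v,a \right)} = 12$ ($G{\left(v,a \right)} = - 4 \left(-7 - \left(-3 - 1\right)\right) = - 4 \left(-7 - -4\right) = - 4 \left(-7 + 4\right) = \left(-4\right) \left(-3\right) = 12$)
$- 108 G{\left(8,-5 \right)} \left(-162\right) = \left(-108\right) 12 \left(-162\right) = \left(-1296\right) \left(-162\right) = 209952$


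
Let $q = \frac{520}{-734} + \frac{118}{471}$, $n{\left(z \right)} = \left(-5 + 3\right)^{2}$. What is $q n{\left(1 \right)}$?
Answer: $- \frac{316616}{172857} \approx -1.8317$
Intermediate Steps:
$n{\left(z \right)} = 4$ ($n{\left(z \right)} = \left(-2\right)^{2} = 4$)
$q = - \frac{79154}{172857}$ ($q = 520 \left(- \frac{1}{734}\right) + 118 \cdot \frac{1}{471} = - \frac{260}{367} + \frac{118}{471} = - \frac{79154}{172857} \approx -0.45792$)
$q n{\left(1 \right)} = \left(- \frac{79154}{172857}\right) 4 = - \frac{316616}{172857}$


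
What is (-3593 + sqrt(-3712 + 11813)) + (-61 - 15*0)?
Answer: -3654 + sqrt(8101) ≈ -3564.0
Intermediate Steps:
(-3593 + sqrt(-3712 + 11813)) + (-61 - 15*0) = (-3593 + sqrt(8101)) + (-61 + 0) = (-3593 + sqrt(8101)) - 61 = -3654 + sqrt(8101)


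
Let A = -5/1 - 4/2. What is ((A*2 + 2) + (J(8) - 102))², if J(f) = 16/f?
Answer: 12544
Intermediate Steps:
A = -7 (A = -5*1 - 4*½ = -5 - 2 = -7)
((A*2 + 2) + (J(8) - 102))² = ((-7*2 + 2) + (16/8 - 102))² = ((-14 + 2) + (16*(⅛) - 102))² = (-12 + (2 - 102))² = (-12 - 100)² = (-112)² = 12544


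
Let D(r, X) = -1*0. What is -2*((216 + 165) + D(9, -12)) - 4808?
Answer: -5570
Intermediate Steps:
D(r, X) = 0
-2*((216 + 165) + D(9, -12)) - 4808 = -2*((216 + 165) + 0) - 4808 = -2*(381 + 0) - 4808 = -2*381 - 4808 = -762 - 4808 = -5570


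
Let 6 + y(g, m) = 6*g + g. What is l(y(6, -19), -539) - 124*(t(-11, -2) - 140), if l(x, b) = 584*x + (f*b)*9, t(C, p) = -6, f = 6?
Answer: 10022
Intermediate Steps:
y(g, m) = -6 + 7*g (y(g, m) = -6 + (6*g + g) = -6 + 7*g)
l(x, b) = 54*b + 584*x (l(x, b) = 584*x + (6*b)*9 = 584*x + 54*b = 54*b + 584*x)
l(y(6, -19), -539) - 124*(t(-11, -2) - 140) = (54*(-539) + 584*(-6 + 7*6)) - 124*(-6 - 140) = (-29106 + 584*(-6 + 42)) - 124*(-146) = (-29106 + 584*36) + 18104 = (-29106 + 21024) + 18104 = -8082 + 18104 = 10022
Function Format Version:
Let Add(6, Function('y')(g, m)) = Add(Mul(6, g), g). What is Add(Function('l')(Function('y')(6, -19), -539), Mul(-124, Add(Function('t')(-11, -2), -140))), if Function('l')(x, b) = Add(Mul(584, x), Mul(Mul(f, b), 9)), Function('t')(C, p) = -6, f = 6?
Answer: 10022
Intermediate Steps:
Function('y')(g, m) = Add(-6, Mul(7, g)) (Function('y')(g, m) = Add(-6, Add(Mul(6, g), g)) = Add(-6, Mul(7, g)))
Function('l')(x, b) = Add(Mul(54, b), Mul(584, x)) (Function('l')(x, b) = Add(Mul(584, x), Mul(Mul(6, b), 9)) = Add(Mul(584, x), Mul(54, b)) = Add(Mul(54, b), Mul(584, x)))
Add(Function('l')(Function('y')(6, -19), -539), Mul(-124, Add(Function('t')(-11, -2), -140))) = Add(Add(Mul(54, -539), Mul(584, Add(-6, Mul(7, 6)))), Mul(-124, Add(-6, -140))) = Add(Add(-29106, Mul(584, Add(-6, 42))), Mul(-124, -146)) = Add(Add(-29106, Mul(584, 36)), 18104) = Add(Add(-29106, 21024), 18104) = Add(-8082, 18104) = 10022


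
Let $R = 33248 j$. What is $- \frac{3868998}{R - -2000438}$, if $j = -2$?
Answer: $- \frac{1934499}{966971} \approx -2.0006$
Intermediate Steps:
$R = -66496$ ($R = 33248 \left(-2\right) = -66496$)
$- \frac{3868998}{R - -2000438} = - \frac{3868998}{-66496 - -2000438} = - \frac{3868998}{-66496 + 2000438} = - \frac{3868998}{1933942} = \left(-3868998\right) \frac{1}{1933942} = - \frac{1934499}{966971}$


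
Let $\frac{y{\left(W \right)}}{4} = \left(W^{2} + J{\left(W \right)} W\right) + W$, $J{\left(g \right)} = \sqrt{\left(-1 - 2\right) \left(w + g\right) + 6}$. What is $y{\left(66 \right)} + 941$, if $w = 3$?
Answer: $18629 + 264 i \sqrt{201} \approx 18629.0 + 3742.8 i$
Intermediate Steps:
$J{\left(g \right)} = \sqrt{-3 - 3 g}$ ($J{\left(g \right)} = \sqrt{\left(-1 - 2\right) \left(3 + g\right) + 6} = \sqrt{- 3 \left(3 + g\right) + 6} = \sqrt{\left(-9 - 3 g\right) + 6} = \sqrt{-3 - 3 g}$)
$y{\left(W \right)} = 4 W + 4 W^{2} + 4 W \sqrt{-3 - 3 W}$ ($y{\left(W \right)} = 4 \left(\left(W^{2} + \sqrt{-3 - 3 W} W\right) + W\right) = 4 \left(\left(W^{2} + W \sqrt{-3 - 3 W}\right) + W\right) = 4 \left(W + W^{2} + W \sqrt{-3 - 3 W}\right) = 4 W + 4 W^{2} + 4 W \sqrt{-3 - 3 W}$)
$y{\left(66 \right)} + 941 = 4 \cdot 66 \left(1 + 66 + \sqrt{-3 - 198}\right) + 941 = 4 \cdot 66 \left(1 + 66 + \sqrt{-201}\right) + 941 = 4 \cdot 66 \left(1 + 66 + i \sqrt{201}\right) + 941 = 4 \cdot 66 \left(67 + i \sqrt{201}\right) + 941 = \left(17688 + 264 i \sqrt{201}\right) + 941 = 18629 + 264 i \sqrt{201}$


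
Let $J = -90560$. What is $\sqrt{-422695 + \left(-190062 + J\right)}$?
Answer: $i \sqrt{703317} \approx 838.64 i$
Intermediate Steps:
$\sqrt{-422695 + \left(-190062 + J\right)} = \sqrt{-422695 - 280622} = \sqrt{-703317} = i \sqrt{703317}$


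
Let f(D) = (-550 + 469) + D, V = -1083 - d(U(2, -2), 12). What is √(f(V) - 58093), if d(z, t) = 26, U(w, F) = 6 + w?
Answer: 3*I*√6587 ≈ 243.48*I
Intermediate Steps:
V = -1109 (V = -1083 - 1*26 = -1083 - 26 = -1109)
f(D) = -81 + D
√(f(V) - 58093) = √((-81 - 1109) - 58093) = √(-1190 - 58093) = √(-59283) = 3*I*√6587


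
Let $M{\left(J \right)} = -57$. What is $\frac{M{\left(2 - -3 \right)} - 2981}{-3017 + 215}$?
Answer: $\frac{1519}{1401} \approx 1.0842$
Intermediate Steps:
$\frac{M{\left(2 - -3 \right)} - 2981}{-3017 + 215} = \frac{-57 - 2981}{-3017 + 215} = - \frac{3038}{-2802} = \left(-3038\right) \left(- \frac{1}{2802}\right) = \frac{1519}{1401}$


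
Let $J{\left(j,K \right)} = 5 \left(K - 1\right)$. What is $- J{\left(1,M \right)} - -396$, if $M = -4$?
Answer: $421$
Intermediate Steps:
$J{\left(j,K \right)} = -5 + 5 K$ ($J{\left(j,K \right)} = 5 \left(-1 + K\right) = -5 + 5 K$)
$- J{\left(1,M \right)} - -396 = - (-5 + 5 \left(-4\right)) - -396 = - (-5 - 20) + 396 = \left(-1\right) \left(-25\right) + 396 = 25 + 396 = 421$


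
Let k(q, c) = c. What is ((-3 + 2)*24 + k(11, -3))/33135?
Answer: -9/11045 ≈ -0.00081485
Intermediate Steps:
((-3 + 2)*24 + k(11, -3))/33135 = ((-3 + 2)*24 - 3)/33135 = (-1*24 - 3)*(1/33135) = (-24 - 3)*(1/33135) = -27*1/33135 = -9/11045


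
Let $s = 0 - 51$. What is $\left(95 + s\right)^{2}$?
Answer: $1936$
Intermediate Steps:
$s = -51$ ($s = 0 - 51 = -51$)
$\left(95 + s\right)^{2} = \left(95 - 51\right)^{2} = 44^{2} = 1936$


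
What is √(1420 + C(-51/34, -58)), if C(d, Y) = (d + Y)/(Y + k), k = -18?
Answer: √8206442/76 ≈ 37.693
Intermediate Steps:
C(d, Y) = (Y + d)/(-18 + Y) (C(d, Y) = (d + Y)/(Y - 18) = (Y + d)/(-18 + Y))
√(1420 + C(-51/34, -58)) = √(1420 + (-58 - 51/34)/(-18 - 58)) = √(1420 + (-58 - 51*1/34)/(-76)) = √(1420 - (-58 - 3/2)/76) = √(1420 - 1/76*(-119/2)) = √(1420 + 119/152) = √(215959/152) = √8206442/76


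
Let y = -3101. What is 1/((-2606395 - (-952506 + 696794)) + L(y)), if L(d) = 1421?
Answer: -1/2349262 ≈ -4.2567e-7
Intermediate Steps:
1/((-2606395 - (-952506 + 696794)) + L(y)) = 1/((-2606395 - (-952506 + 696794)) + 1421) = 1/((-2606395 - 1*(-255712)) + 1421) = 1/((-2606395 + 255712) + 1421) = 1/(-2350683 + 1421) = 1/(-2349262) = -1/2349262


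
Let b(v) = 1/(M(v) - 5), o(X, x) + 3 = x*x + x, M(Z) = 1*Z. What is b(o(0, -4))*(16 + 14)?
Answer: 15/2 ≈ 7.5000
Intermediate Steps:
M(Z) = Z
o(X, x) = -3 + x + x**2 (o(X, x) = -3 + (x*x + x) = -3 + (x**2 + x) = -3 + (x + x**2) = -3 + x + x**2)
b(v) = 1/(-5 + v) (b(v) = 1/(v - 5) = 1/(-5 + v))
b(o(0, -4))*(16 + 14) = (16 + 14)/(-5 + (-3 - 4 + (-4)**2)) = 30/(-5 + (-3 - 4 + 16)) = 30/(-5 + 9) = 30/4 = (1/4)*30 = 15/2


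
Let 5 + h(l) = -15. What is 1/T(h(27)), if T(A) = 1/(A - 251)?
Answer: -271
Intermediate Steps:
h(l) = -20 (h(l) = -5 - 15 = -20)
T(A) = 1/(-251 + A)
1/T(h(27)) = 1/(1/(-251 - 20)) = 1/(1/(-271)) = 1/(-1/271) = -271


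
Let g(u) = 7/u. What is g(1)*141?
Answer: 987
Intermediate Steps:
g(1)*141 = (7/1)*141 = (7*1)*141 = 7*141 = 987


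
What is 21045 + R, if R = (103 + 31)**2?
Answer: 39001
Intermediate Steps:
R = 17956 (R = 134**2 = 17956)
21045 + R = 21045 + 17956 = 39001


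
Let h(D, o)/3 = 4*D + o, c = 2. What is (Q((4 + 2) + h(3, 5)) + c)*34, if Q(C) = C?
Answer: 2006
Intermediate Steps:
h(D, o) = 3*o + 12*D (h(D, o) = 3*(4*D + o) = 3*(o + 4*D) = 3*o + 12*D)
(Q((4 + 2) + h(3, 5)) + c)*34 = (((4 + 2) + (3*5 + 12*3)) + 2)*34 = ((6 + (15 + 36)) + 2)*34 = ((6 + 51) + 2)*34 = (57 + 2)*34 = 59*34 = 2006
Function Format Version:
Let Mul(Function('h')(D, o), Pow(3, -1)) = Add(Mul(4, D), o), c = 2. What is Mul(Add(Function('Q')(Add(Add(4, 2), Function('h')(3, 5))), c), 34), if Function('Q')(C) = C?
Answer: 2006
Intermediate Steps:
Function('h')(D, o) = Add(Mul(3, o), Mul(12, D)) (Function('h')(D, o) = Mul(3, Add(Mul(4, D), o)) = Mul(3, Add(o, Mul(4, D))) = Add(Mul(3, o), Mul(12, D)))
Mul(Add(Function('Q')(Add(Add(4, 2), Function('h')(3, 5))), c), 34) = Mul(Add(Add(Add(4, 2), Add(Mul(3, 5), Mul(12, 3))), 2), 34) = Mul(Add(Add(6, Add(15, 36)), 2), 34) = Mul(Add(Add(6, 51), 2), 34) = Mul(Add(57, 2), 34) = Mul(59, 34) = 2006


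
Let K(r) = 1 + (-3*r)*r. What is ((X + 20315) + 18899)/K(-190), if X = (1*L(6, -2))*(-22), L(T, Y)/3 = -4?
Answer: -39478/108299 ≈ -0.36453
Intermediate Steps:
L(T, Y) = -12 (L(T, Y) = 3*(-4) = -12)
X = 264 (X = (1*(-12))*(-22) = -12*(-22) = 264)
K(r) = 1 - 3*r**2
((X + 20315) + 18899)/K(-190) = ((264 + 20315) + 18899)/(1 - 3*(-190)**2) = (20579 + 18899)/(1 - 3*36100) = 39478/(1 - 108300) = 39478/(-108299) = 39478*(-1/108299) = -39478/108299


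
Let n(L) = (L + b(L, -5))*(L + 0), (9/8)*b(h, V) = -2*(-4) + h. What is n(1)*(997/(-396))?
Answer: -997/44 ≈ -22.659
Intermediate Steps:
b(h, V) = 64/9 + 8*h/9 (b(h, V) = 8*(-2*(-4) + h)/9 = 8*(8 + h)/9 = 64/9 + 8*h/9)
n(L) = L*(64/9 + 17*L/9) (n(L) = (L + (64/9 + 8*L/9))*(L + 0) = (64/9 + 17*L/9)*L = L*(64/9 + 17*L/9))
n(1)*(997/(-396)) = ((⅑)*1*(64 + 17*1))*(997/(-396)) = ((⅑)*1*(64 + 17))*(997*(-1/396)) = ((⅑)*1*81)*(-997/396) = 9*(-997/396) = -997/44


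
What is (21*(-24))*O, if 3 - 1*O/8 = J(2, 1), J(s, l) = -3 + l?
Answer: -20160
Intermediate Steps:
O = 40 (O = 24 - 8*(-3 + 1) = 24 - 8*(-2) = 24 + 16 = 40)
(21*(-24))*O = (21*(-24))*40 = -504*40 = -20160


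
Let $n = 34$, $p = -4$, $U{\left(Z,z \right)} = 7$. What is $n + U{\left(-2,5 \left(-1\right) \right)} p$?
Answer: $6$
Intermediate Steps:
$n + U{\left(-2,5 \left(-1\right) \right)} p = 34 + 7 \left(-4\right) = 34 - 28 = 6$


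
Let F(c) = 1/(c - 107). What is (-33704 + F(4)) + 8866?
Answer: -2558315/103 ≈ -24838.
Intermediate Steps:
F(c) = 1/(-107 + c)
(-33704 + F(4)) + 8866 = (-33704 + 1/(-107 + 4)) + 8866 = (-33704 + 1/(-103)) + 8866 = (-33704 - 1/103) + 8866 = -3471513/103 + 8866 = -2558315/103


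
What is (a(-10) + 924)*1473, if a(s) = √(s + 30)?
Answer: 1361052 + 2946*√5 ≈ 1.3676e+6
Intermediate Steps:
a(s) = √(30 + s)
(a(-10) + 924)*1473 = (√(30 - 10) + 924)*1473 = (√20 + 924)*1473 = (2*√5 + 924)*1473 = (924 + 2*√5)*1473 = 1361052 + 2946*√5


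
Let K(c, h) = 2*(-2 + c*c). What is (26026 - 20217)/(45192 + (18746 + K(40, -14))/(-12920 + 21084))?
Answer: 23712338/184484715 ≈ 0.12853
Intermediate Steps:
K(c, h) = -4 + 2*c² (K(c, h) = 2*(-2 + c²) = -4 + 2*c²)
(26026 - 20217)/(45192 + (18746 + K(40, -14))/(-12920 + 21084)) = (26026 - 20217)/(45192 + (18746 + (-4 + 2*40²))/(-12920 + 21084)) = 5809/(45192 + (18746 + (-4 + 2*1600))/8164) = 5809/(45192 + (18746 + (-4 + 3200))*(1/8164)) = 5809/(45192 + (18746 + 3196)*(1/8164)) = 5809/(45192 + 21942*(1/8164)) = 5809/(45192 + 10971/4082) = 5809/(184484715/4082) = 5809*(4082/184484715) = 23712338/184484715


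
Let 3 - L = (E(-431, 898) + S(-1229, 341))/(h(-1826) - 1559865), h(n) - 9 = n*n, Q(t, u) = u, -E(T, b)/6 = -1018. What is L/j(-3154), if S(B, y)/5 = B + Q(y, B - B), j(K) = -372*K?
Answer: 5323297/2081905692960 ≈ 2.5569e-6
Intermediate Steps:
E(T, b) = 6108 (E(T, b) = -6*(-1018) = 6108)
h(n) = 9 + n**2 (h(n) = 9 + n*n = 9 + n**2)
S(B, y) = 5*B (S(B, y) = 5*(B + (B - B)) = 5*(B + 0) = 5*B)
L = 5323297/1774420 (L = 3 - (6108 + 5*(-1229))/((9 + (-1826)**2) - 1559865) = 3 - (6108 - 6145)/((9 + 3334276) - 1559865) = 3 - (-37)/(3334285 - 1559865) = 3 - (-37)/1774420 = 3 - 1*(-37/1774420) = 3 + 37/1774420 = 5323297/1774420 ≈ 3.0000)
L/j(-3154) = 5323297/(1774420*((-372*(-3154)))) = (5323297/1774420)/1173288 = (5323297/1774420)*(1/1173288) = 5323297/2081905692960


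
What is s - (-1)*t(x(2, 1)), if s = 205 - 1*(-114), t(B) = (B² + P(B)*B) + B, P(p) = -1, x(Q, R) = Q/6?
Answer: 2872/9 ≈ 319.11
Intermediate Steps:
x(Q, R) = Q/6 (x(Q, R) = Q*(⅙) = Q/6)
t(B) = B² (t(B) = (B² - B) + B = B²)
s = 319 (s = 205 + 114 = 319)
s - (-1)*t(x(2, 1)) = 319 - (-1)*((⅙)*2)² = 319 - (-1)*(⅓)² = 319 - (-1)/9 = 319 - 1*(-⅑) = 319 + ⅑ = 2872/9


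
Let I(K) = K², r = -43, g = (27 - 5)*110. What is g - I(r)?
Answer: 571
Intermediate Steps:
g = 2420 (g = 22*110 = 2420)
g - I(r) = 2420 - 1*(-43)² = 2420 - 1*1849 = 2420 - 1849 = 571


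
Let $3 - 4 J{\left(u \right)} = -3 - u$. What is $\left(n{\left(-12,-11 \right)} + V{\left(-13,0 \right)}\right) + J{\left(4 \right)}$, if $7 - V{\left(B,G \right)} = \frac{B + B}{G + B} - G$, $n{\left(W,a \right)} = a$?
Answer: $- \frac{7}{2} \approx -3.5$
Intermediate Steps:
$J{\left(u \right)} = \frac{3}{2} + \frac{u}{4}$ ($J{\left(u \right)} = \frac{3}{4} - \frac{-3 - u}{4} = \frac{3}{4} + \left(\frac{3}{4} + \frac{u}{4}\right) = \frac{3}{2} + \frac{u}{4}$)
$V{\left(B,G \right)} = 7 + G - \frac{2 B}{B + G}$ ($V{\left(B,G \right)} = 7 - \left(\frac{B + B}{G + B} - G\right) = 7 - \left(\frac{2 B}{B + G} - G\right) = 7 - \left(- G + \frac{2 B}{B + G}\right) = 7 + G - \frac{2 B}{B + G}$)
$\left(n{\left(-12,-11 \right)} + V{\left(-13,0 \right)}\right) + J{\left(4 \right)} = \left(-11 + \frac{0^{2} + 5 \left(-13\right) + 7 \cdot 0 - 0}{-13 + 0}\right) + \left(\frac{3}{2} + \frac{1}{4} \cdot 4\right) = \left(-11 + \frac{0 - 65 + 0 + 0}{-13}\right) + \left(\frac{3}{2} + 1\right) = \left(-11 - -5\right) + \frac{5}{2} = \left(-11 + 5\right) + \frac{5}{2} = -6 + \frac{5}{2} = - \frac{7}{2}$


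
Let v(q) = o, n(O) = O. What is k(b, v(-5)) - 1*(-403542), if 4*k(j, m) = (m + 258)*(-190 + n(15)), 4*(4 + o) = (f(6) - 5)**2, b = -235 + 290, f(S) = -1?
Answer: 1568143/4 ≈ 3.9204e+5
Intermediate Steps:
b = 55
o = 5 (o = -4 + (-1 - 5)**2/4 = -4 + (1/4)*(-6)**2 = -4 + (1/4)*36 = -4 + 9 = 5)
v(q) = 5
k(j, m) = -22575/2 - 175*m/4 (k(j, m) = ((m + 258)*(-190 + 15))/4 = ((258 + m)*(-175))/4 = (-45150 - 175*m)/4 = -22575/2 - 175*m/4)
k(b, v(-5)) - 1*(-403542) = (-22575/2 - 175/4*5) - 1*(-403542) = (-22575/2 - 875/4) + 403542 = -46025/4 + 403542 = 1568143/4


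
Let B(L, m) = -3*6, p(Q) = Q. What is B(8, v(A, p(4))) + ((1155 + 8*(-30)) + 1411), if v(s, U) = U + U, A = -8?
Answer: 2308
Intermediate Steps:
v(s, U) = 2*U
B(L, m) = -18
B(8, v(A, p(4))) + ((1155 + 8*(-30)) + 1411) = -18 + ((1155 + 8*(-30)) + 1411) = -18 + ((1155 - 240) + 1411) = -18 + (915 + 1411) = -18 + 2326 = 2308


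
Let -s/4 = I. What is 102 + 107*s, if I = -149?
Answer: 63874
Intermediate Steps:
s = 596 (s = -4*(-149) = 596)
102 + 107*s = 102 + 107*596 = 102 + 63772 = 63874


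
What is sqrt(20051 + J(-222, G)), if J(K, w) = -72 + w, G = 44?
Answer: sqrt(20023) ≈ 141.50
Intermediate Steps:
sqrt(20051 + J(-222, G)) = sqrt(20051 + (-72 + 44)) = sqrt(20051 - 28) = sqrt(20023)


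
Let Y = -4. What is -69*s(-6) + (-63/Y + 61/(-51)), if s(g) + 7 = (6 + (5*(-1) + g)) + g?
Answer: 256337/204 ≈ 1256.6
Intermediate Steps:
s(g) = -6 + 2*g (s(g) = -7 + ((6 + (5*(-1) + g)) + g) = -7 + ((6 + (-5 + g)) + g) = -7 + ((1 + g) + g) = -7 + (1 + 2*g) = -6 + 2*g)
-69*s(-6) + (-63/Y + 61/(-51)) = -69*(-6 + 2*(-6)) + (-63/(-4) + 61/(-51)) = -69*(-6 - 12) + (-63*(-¼) + 61*(-1/51)) = -69*(-18) + (63/4 - 61/51) = 1242 + 2969/204 = 256337/204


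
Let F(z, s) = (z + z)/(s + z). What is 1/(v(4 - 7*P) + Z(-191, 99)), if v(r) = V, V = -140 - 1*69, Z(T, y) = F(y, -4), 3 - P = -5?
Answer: -95/19657 ≈ -0.0048329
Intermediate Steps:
P = 8 (P = 3 - 1*(-5) = 3 + 5 = 8)
F(z, s) = 2*z/(s + z) (F(z, s) = (2*z)/(s + z) = 2*z/(s + z))
Z(T, y) = 2*y/(-4 + y)
V = -209 (V = -140 - 69 = -209)
v(r) = -209
1/(v(4 - 7*P) + Z(-191, 99)) = 1/(-209 + 2*99/(-4 + 99)) = 1/(-209 + 2*99/95) = 1/(-209 + 2*99*(1/95)) = 1/(-209 + 198/95) = 1/(-19657/95) = -95/19657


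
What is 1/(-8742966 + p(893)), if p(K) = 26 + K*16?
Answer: -1/8728652 ≈ -1.1457e-7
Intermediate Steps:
p(K) = 26 + 16*K
1/(-8742966 + p(893)) = 1/(-8742966 + (26 + 16*893)) = 1/(-8742966 + (26 + 14288)) = 1/(-8742966 + 14314) = 1/(-8728652) = -1/8728652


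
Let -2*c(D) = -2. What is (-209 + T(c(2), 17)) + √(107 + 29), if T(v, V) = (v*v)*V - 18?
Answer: -210 + 2*√34 ≈ -198.34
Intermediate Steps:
c(D) = 1 (c(D) = -½*(-2) = 1)
T(v, V) = -18 + V*v² (T(v, V) = v²*V - 18 = V*v² - 18 = -18 + V*v²)
(-209 + T(c(2), 17)) + √(107 + 29) = (-209 + (-18 + 17*1²)) + √(107 + 29) = (-209 + (-18 + 17*1)) + √136 = (-209 + (-18 + 17)) + 2*√34 = (-209 - 1) + 2*√34 = -210 + 2*√34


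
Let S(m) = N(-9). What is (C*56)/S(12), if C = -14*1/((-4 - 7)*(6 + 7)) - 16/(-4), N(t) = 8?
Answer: 4102/143 ≈ 28.685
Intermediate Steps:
C = 586/143 (C = -14/(13*(-11)) - 16*(-¼) = -14/(-143) + 4 = -14*(-1/143) + 4 = 14/143 + 4 = 586/143 ≈ 4.0979)
S(m) = 8
(C*56)/S(12) = ((586/143)*56)/8 = (32816/143)*(⅛) = 4102/143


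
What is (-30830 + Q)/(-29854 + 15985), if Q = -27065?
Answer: 57895/13869 ≈ 4.1744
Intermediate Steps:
(-30830 + Q)/(-29854 + 15985) = (-30830 - 27065)/(-29854 + 15985) = -57895/(-13869) = -57895*(-1/13869) = 57895/13869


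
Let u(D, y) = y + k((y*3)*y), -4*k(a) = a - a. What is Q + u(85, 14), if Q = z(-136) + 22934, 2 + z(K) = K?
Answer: 22810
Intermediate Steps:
z(K) = -2 + K
k(a) = 0 (k(a) = -(a - a)/4 = -1/4*0 = 0)
u(D, y) = y (u(D, y) = y + 0 = y)
Q = 22796 (Q = (-2 - 136) + 22934 = -138 + 22934 = 22796)
Q + u(85, 14) = 22796 + 14 = 22810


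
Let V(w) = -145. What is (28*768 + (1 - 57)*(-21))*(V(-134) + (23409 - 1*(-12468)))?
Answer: 810401760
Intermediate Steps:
(28*768 + (1 - 57)*(-21))*(V(-134) + (23409 - 1*(-12468))) = (28*768 + (1 - 57)*(-21))*(-145 + (23409 - 1*(-12468))) = (21504 - 56*(-21))*(-145 + (23409 + 12468)) = (21504 + 1176)*(-145 + 35877) = 22680*35732 = 810401760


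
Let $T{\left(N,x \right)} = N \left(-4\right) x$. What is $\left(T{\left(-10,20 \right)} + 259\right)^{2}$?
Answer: $1121481$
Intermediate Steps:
$T{\left(N,x \right)} = - 4 N x$
$\left(T{\left(-10,20 \right)} + 259\right)^{2} = \left(\left(-4\right) \left(-10\right) 20 + 259\right)^{2} = \left(800 + 259\right)^{2} = 1059^{2} = 1121481$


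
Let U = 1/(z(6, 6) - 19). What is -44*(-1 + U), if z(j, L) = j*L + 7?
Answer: 253/6 ≈ 42.167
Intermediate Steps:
z(j, L) = 7 + L*j (z(j, L) = L*j + 7 = 7 + L*j)
U = 1/24 (U = 1/((7 + 6*6) - 19) = 1/((7 + 36) - 19) = 1/(43 - 19) = 1/24 ≈ 0.041667)
-44*(-1 + U) = -44*(-1 + 1/24) = -44*(-23/24) = 253/6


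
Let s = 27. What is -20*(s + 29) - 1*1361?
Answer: -2481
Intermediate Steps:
-20*(s + 29) - 1*1361 = -20*(27 + 29) - 1*1361 = -20*56 - 1361 = -1120 - 1361 = -2481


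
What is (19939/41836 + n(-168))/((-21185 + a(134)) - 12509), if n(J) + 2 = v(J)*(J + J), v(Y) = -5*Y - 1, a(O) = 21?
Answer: 11793799477/1408743628 ≈ 8.3719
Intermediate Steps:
v(Y) = -1 - 5*Y
n(J) = -2 + 2*J*(-1 - 5*J) (n(J) = -2 + (-1 - 5*J)*(J + J) = -2 + (-1 - 5*J)*(2*J) = -2 + 2*J*(-1 - 5*J))
(19939/41836 + n(-168))/((-21185 + a(134)) - 12509) = (19939/41836 + (-2 - 2*(-168)*(1 + 5*(-168))))/((-21185 + 21) - 12509) = (19939*(1/41836) + (-2 - 2*(-168)*(1 - 840)))/(-21164 - 12509) = (19939/41836 + (-2 - 2*(-168)*(-839)))/(-33673) = (19939/41836 + (-2 - 281904))*(-1/33673) = (19939/41836 - 281906)*(-1/33673) = -11793799477/41836*(-1/33673) = 11793799477/1408743628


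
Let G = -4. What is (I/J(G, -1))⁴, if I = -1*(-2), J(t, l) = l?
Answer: 16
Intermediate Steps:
I = 2
(I/J(G, -1))⁴ = (2/(-1))⁴ = (2*(-1))⁴ = (-2)⁴ = 16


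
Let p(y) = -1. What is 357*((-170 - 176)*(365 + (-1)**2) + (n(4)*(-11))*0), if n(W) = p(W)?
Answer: -45209052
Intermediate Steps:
n(W) = -1
357*((-170 - 176)*(365 + (-1)**2) + (n(4)*(-11))*0) = 357*((-170 - 176)*(365 + (-1)**2) - 1*(-11)*0) = 357*(-346*(365 + 1) + 11*0) = 357*(-346*366 + 0) = 357*(-126636 + 0) = 357*(-126636) = -45209052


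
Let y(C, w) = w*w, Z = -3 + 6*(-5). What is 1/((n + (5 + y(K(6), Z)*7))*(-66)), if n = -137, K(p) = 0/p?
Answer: -1/494406 ≈ -2.0226e-6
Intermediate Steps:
K(p) = 0
Z = -33 (Z = -3 - 30 = -33)
y(C, w) = w²
1/((n + (5 + y(K(6), Z)*7))*(-66)) = 1/((-137 + (5 + (-33)²*7))*(-66)) = 1/((-137 + (5 + 1089*7))*(-66)) = 1/((-137 + (5 + 7623))*(-66)) = 1/((-137 + 7628)*(-66)) = 1/(7491*(-66)) = 1/(-494406) = -1/494406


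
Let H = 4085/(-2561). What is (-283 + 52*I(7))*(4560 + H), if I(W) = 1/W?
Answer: -3217041525/2561 ≈ -1.2562e+6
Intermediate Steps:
H = -4085/2561 (H = 4085*(-1/2561) = -4085/2561 ≈ -1.5951)
(-283 + 52*I(7))*(4560 + H) = (-283 + 52/7)*(4560 - 4085/2561) = (-283 + 52*(⅐))*(11674075/2561) = (-283 + 52/7)*(11674075/2561) = -1929/7*11674075/2561 = -3217041525/2561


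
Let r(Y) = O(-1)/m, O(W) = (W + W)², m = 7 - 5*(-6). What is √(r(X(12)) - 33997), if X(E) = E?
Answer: 3*I*√5171305/37 ≈ 184.38*I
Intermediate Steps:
m = 37 (m = 7 + 30 = 37)
O(W) = 4*W² (O(W) = (2*W)² = 4*W²)
r(Y) = 4/37 (r(Y) = (4*(-1)²)/37 = (4*1)*(1/37) = 4*(1/37) = 4/37)
√(r(X(12)) - 33997) = √(4/37 - 33997) = √(-1257885/37) = 3*I*√5171305/37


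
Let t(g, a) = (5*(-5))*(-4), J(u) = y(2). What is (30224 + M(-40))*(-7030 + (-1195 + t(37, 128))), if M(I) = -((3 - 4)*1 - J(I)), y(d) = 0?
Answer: -245578125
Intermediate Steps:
J(u) = 0
t(g, a) = 100 (t(g, a) = -25*(-4) = 100)
M(I) = 1 (M(I) = -((3 - 4)*1 - 1*0) = -(-1*1 + 0) = -(-1 + 0) = -1*(-1) = 1)
(30224 + M(-40))*(-7030 + (-1195 + t(37, 128))) = (30224 + 1)*(-7030 + (-1195 + 100)) = 30225*(-7030 - 1095) = 30225*(-8125) = -245578125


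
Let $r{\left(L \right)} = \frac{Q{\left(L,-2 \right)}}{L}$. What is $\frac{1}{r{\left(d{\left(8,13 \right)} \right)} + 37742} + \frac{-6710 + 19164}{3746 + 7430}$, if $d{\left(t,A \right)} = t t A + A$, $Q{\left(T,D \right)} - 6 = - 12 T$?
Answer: $\frac{49633259793}{44538952832} \approx 1.1144$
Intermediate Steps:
$Q{\left(T,D \right)} = 6 - 12 T$
$d{\left(t,A \right)} = A + A t^{2}$ ($d{\left(t,A \right)} = t^{2} A + A = A t^{2} + A = A + A t^{2}$)
$r{\left(L \right)} = \frac{6 - 12 L}{L}$
$\frac{1}{r{\left(d{\left(8,13 \right)} \right)} + 37742} + \frac{-6710 + 19164}{3746 + 7430} = \frac{1}{\left(-12 + \frac{6}{13 \left(1 + 8^{2}\right)}\right) + 37742} + \frac{-6710 + 19164}{3746 + 7430} = \frac{1}{\left(-12 + \frac{6}{13 \left(1 + 64\right)}\right) + 37742} + \frac{12454}{11176} = \frac{1}{\left(-12 + \frac{6}{13 \cdot 65}\right) + 37742} + 12454 \cdot \frac{1}{11176} = \frac{1}{\left(-12 + \frac{6}{845}\right) + 37742} + \frac{6227}{5588} = \frac{1}{- \frac{10134}{845} + 37742} + \frac{6227}{5588} = \frac{1}{\frac{31881856}{845}} + \frac{6227}{5588} = \frac{845}{31881856} + \frac{6227}{5588} = \frac{49633259793}{44538952832}$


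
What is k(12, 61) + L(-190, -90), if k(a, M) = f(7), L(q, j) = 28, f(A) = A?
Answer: 35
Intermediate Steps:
k(a, M) = 7
k(12, 61) + L(-190, -90) = 7 + 28 = 35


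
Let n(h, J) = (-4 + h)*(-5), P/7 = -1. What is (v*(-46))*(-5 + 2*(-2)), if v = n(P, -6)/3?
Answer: 7590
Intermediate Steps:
P = -7 (P = 7*(-1) = -7)
n(h, J) = 20 - 5*h
v = 55/3 (v = (20 - 5*(-7))/3 = (20 + 35)*(1/3) = 55*(1/3) = 55/3 ≈ 18.333)
(v*(-46))*(-5 + 2*(-2)) = ((55/3)*(-46))*(-5 + 2*(-2)) = -2530*(-5 - 4)/3 = -2530/3*(-9) = 7590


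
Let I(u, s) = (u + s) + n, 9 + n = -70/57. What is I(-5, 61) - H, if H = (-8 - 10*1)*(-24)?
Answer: -22015/57 ≈ -386.23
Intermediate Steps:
n = -583/57 (n = -9 - 70/57 = -583/57 ≈ -10.228)
I(u, s) = -583/57 + s + u (I(u, s) = (u + s) - 583/57 = (s + u) - 583/57 = -583/57 + s + u)
H = 432 (H = (-8 - 10)*(-24) = -18*(-24) = 432)
I(-5, 61) - H = (-583/57 + 61 - 5) - 1*432 = 2609/57 - 432 = -22015/57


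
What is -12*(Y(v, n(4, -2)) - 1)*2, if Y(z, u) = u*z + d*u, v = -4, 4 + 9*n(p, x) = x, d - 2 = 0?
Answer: -8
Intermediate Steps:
d = 2 (d = 2 + 0 = 2)
n(p, x) = -4/9 + x/9
Y(z, u) = 2*u + u*z (Y(z, u) = u*z + 2*u = 2*u + u*z)
-12*(Y(v, n(4, -2)) - 1)*2 = -12*((-4/9 + (⅑)*(-2))*(2 - 4) - 1)*2 = -12*((-4/9 - 2/9)*(-2) - 1)*2 = -12*(-⅔*(-2) - 1)*2 = -12*(4/3 - 1)*2 = -12*⅓*2 = -4*2 = -8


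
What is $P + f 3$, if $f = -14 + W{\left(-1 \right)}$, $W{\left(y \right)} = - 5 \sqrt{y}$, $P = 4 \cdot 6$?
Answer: $-18 - 15 i \approx -18.0 - 15.0 i$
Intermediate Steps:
$P = 24$
$f = -14 - 5 i$ ($f = -14 - 5 \sqrt{-1} = -14 - 5 i \approx -14.0 - 5.0 i$)
$P + f 3 = 24 + \left(-14 - 5 i\right) 3 = 24 - \left(42 + 15 i\right) = -18 - 15 i$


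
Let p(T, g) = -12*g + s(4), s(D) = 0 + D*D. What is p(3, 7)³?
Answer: -314432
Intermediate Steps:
s(D) = D² (s(D) = 0 + D² = D²)
p(T, g) = 16 - 12*g (p(T, g) = -12*g + 4² = -12*g + 16 = 16 - 12*g)
p(3, 7)³ = (16 - 12*7)³ = (16 - 84)³ = (-68)³ = -314432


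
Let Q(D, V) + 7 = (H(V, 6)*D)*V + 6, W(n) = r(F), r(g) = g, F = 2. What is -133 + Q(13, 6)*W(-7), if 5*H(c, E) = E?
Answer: 261/5 ≈ 52.200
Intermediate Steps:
W(n) = 2
H(c, E) = E/5
Q(D, V) = -1 + 6*D*V/5 (Q(D, V) = -7 + ((((1/5)*6)*D)*V + 6) = -7 + ((6*D/5)*V + 6) = -7 + (6*D*V/5 + 6) = -7 + (6 + 6*D*V/5) = -1 + 6*D*V/5)
-133 + Q(13, 6)*W(-7) = -133 + (-1 + (6/5)*13*6)*2 = -133 + (-1 + 468/5)*2 = -133 + (463/5)*2 = -133 + 926/5 = 261/5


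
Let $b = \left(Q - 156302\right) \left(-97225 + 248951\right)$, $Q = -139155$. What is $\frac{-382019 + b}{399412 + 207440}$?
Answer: $- \frac{44828890801}{606852} \approx -73871.0$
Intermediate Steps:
$b = -44828508782$ ($b = \left(-139155 - 156302\right) \left(-97225 + 248951\right) = \left(-295457\right) 151726 = -44828508782$)
$\frac{-382019 + b}{399412 + 207440} = \frac{-382019 - 44828508782}{399412 + 207440} = - \frac{44828890801}{606852}$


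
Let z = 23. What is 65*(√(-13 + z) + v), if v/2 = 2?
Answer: 260 + 65*√10 ≈ 465.55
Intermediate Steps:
v = 4 (v = 2*2 = 4)
65*(√(-13 + z) + v) = 65*(√(-13 + 23) + 4) = 65*(√10 + 4) = 65*(4 + √10) = 260 + 65*√10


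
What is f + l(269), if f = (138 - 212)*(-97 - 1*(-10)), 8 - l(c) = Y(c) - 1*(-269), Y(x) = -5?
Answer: 6182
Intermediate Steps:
l(c) = -256 (l(c) = 8 - (-5 - 1*(-269)) = 8 - (-5 + 269) = 8 - 1*264 = 8 - 264 = -256)
f = 6438 (f = -74*(-97 + 10) = -74*(-87) = 6438)
f + l(269) = 6438 - 256 = 6182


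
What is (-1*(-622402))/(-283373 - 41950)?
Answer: -622402/325323 ≈ -1.9132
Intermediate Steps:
(-1*(-622402))/(-283373 - 41950) = 622402/(-325323) = 622402*(-1/325323) = -622402/325323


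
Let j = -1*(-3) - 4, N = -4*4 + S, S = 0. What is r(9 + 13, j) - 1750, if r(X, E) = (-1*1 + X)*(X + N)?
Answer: -1624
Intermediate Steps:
N = -16 (N = -4*4 + 0 = -16 + 0 = -16)
j = -1 (j = 3 - 4 = -1)
r(X, E) = (-1 + X)*(-16 + X) (r(X, E) = (-1*1 + X)*(X - 16) = (-1 + X)*(-16 + X))
r(9 + 13, j) - 1750 = (16 + (9 + 13)² - 17*(9 + 13)) - 1750 = (16 + 22² - 17*22) - 1750 = (16 + 484 - 374) - 1750 = 126 - 1750 = -1624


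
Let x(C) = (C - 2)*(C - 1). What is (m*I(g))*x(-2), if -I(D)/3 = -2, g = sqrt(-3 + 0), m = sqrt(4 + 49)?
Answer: 72*sqrt(53) ≈ 524.17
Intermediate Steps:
m = sqrt(53) ≈ 7.2801
g = I*sqrt(3) (g = sqrt(-3) = I*sqrt(3) ≈ 1.732*I)
x(C) = (-1 + C)*(-2 + C) (x(C) = (-2 + C)*(-1 + C) = (-1 + C)*(-2 + C))
I(D) = 6 (I(D) = -3*(-2) = 6)
(m*I(g))*x(-2) = (sqrt(53)*6)*(2 + (-2)**2 - 3*(-2)) = (6*sqrt(53))*(2 + 4 + 6) = (6*sqrt(53))*12 = 72*sqrt(53)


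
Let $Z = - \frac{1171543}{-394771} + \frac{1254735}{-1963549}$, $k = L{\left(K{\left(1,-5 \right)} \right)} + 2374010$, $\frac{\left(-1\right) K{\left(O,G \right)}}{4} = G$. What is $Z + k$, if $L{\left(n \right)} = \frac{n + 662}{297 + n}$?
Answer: $\frac{583350549129526109482}{245723248122443} \approx 2.374 \cdot 10^{6}$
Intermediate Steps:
$K{\left(O,G \right)} = - 4 G$
$L{\left(n \right)} = \frac{662 + n}{297 + n}$
$k = \frac{752561852}{317}$ ($k = \frac{662 - -20}{297 - -20} + 2374010 = \frac{662 + 20}{297 + 20} + 2374010 = \frac{1}{317} \cdot 682 + 2374010 = \frac{682}{317} + 2374010 = \frac{752561852}{317} \approx 2.374 \cdot 10^{6}$)
$Z = \frac{1805049095422}{775152202279}$ ($Z = \left(-1171543\right) \left(- \frac{1}{394771}\right) + 1254735 \left(- \frac{1}{1963549}\right) = \frac{1171543}{394771} - \frac{1254735}{1963549} = \frac{1805049095422}{775152202279} \approx 2.3286$)
$Z + k = \frac{1805049095422}{775152202279} + \frac{752561852}{317} = \frac{583350549129526109482}{245723248122443}$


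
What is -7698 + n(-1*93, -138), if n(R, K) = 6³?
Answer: -7482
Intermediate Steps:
n(R, K) = 216
-7698 + n(-1*93, -138) = -7698 + 216 = -7482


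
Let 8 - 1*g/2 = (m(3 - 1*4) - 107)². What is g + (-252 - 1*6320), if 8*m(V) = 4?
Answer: -58481/2 ≈ -29241.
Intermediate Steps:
m(V) = ½ (m(V) = (⅛)*4 = ½)
g = -45337/2 (g = 16 - 2*(½ - 107)² = 16 - 2*(-213/2)² = 16 - 2*45369/4 = 16 - 45369/2 = -45337/2 ≈ -22669.)
g + (-252 - 1*6320) = -45337/2 + (-252 - 1*6320) = -45337/2 + (-252 - 6320) = -45337/2 - 6572 = -58481/2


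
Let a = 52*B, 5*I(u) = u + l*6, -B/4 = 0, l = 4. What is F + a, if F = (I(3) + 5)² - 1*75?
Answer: 829/25 ≈ 33.160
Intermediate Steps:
B = 0 (B = -4*0 = 0)
I(u) = 24/5 + u/5 (I(u) = (u + 4*6)/5 = (u + 24)/5 = (24 + u)/5 = 24/5 + u/5)
F = 829/25 (F = ((24/5 + (⅕)*3) + 5)² - 1*75 = ((24/5 + ⅗) + 5)² - 75 = (27/5 + 5)² - 75 = (52/5)² - 75 = 2704/25 - 75 = 829/25 ≈ 33.160)
a = 0 (a = 52*0 = 0)
F + a = 829/25 + 0 = 829/25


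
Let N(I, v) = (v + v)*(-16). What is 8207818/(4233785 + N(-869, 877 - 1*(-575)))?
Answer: 8207818/4187321 ≈ 1.9602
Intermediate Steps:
N(I, v) = -32*v (N(I, v) = (2*v)*(-16) = -32*v)
8207818/(4233785 + N(-869, 877 - 1*(-575))) = 8207818/(4233785 - 32*(877 - 1*(-575))) = 8207818/(4233785 - 32*(877 + 575)) = 8207818/(4233785 - 32*1452) = 8207818/(4233785 - 46464) = 8207818/4187321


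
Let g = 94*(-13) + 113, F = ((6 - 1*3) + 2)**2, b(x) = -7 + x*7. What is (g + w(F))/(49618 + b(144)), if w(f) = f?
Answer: -1084/50619 ≈ -0.021415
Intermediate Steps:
b(x) = -7 + 7*x
F = 25 (F = ((6 - 3) + 2)**2 = (3 + 2)**2 = 5**2 = 25)
g = -1109 (g = -1222 + 113 = -1109)
(g + w(F))/(49618 + b(144)) = (-1109 + 25)/(49618 + (-7 + 7*144)) = -1084/(49618 + (-7 + 1008)) = -1084/(49618 + 1001) = -1084/50619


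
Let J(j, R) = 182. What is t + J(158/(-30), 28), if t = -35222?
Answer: -35040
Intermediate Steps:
t + J(158/(-30), 28) = -35222 + 182 = -35040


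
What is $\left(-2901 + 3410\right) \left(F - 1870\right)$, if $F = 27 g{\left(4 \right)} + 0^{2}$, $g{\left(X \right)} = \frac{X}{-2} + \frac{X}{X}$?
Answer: $-965573$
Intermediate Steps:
$g{\left(X \right)} = 1 - \frac{X}{2}$ ($g{\left(X \right)} = X \left(- \frac{1}{2}\right) + 1 = - \frac{X}{2} + 1 = 1 - \frac{X}{2}$)
$F = -27$ ($F = 27 \left(1 - 2\right) + 0^{2} = 27 \left(1 - 2\right) + 0 = 27 \left(-1\right) + 0 = -27 + 0 = -27$)
$\left(-2901 + 3410\right) \left(F - 1870\right) = \left(-2901 + 3410\right) \left(-27 - 1870\right) = 509 \left(-1897\right) = -965573$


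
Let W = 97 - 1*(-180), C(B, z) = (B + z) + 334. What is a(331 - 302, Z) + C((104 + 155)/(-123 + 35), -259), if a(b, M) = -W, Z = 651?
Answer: -18035/88 ≈ -204.94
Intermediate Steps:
C(B, z) = 334 + B + z
W = 277 (W = 97 + 180 = 277)
a(b, M) = -277 (a(b, M) = -1*277 = -277)
a(331 - 302, Z) + C((104 + 155)/(-123 + 35), -259) = -277 + (334 + (104 + 155)/(-123 + 35) - 259) = -277 + (334 + 259/(-88) - 259) = -277 + (334 + 259*(-1/88) - 259) = -277 + (334 - 259/88 - 259) = -277 + 6341/88 = -18035/88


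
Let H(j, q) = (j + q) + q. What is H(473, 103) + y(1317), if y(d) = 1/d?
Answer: 894244/1317 ≈ 679.00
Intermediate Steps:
H(j, q) = j + 2*q
H(473, 103) + y(1317) = (473 + 2*103) + 1/1317 = (473 + 206) + 1/1317 = 679 + 1/1317 = 894244/1317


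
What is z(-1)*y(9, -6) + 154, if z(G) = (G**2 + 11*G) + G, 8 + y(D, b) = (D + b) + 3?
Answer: 176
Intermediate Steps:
y(D, b) = -5 + D + b (y(D, b) = -8 + ((D + b) + 3) = -8 + (3 + D + b) = -5 + D + b)
z(G) = G**2 + 12*G
z(-1)*y(9, -6) + 154 = (-(12 - 1))*(-5 + 9 - 6) + 154 = -1*11*(-2) + 154 = -11*(-2) + 154 = 22 + 154 = 176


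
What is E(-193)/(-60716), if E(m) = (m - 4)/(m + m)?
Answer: -197/23436376 ≈ -8.4057e-6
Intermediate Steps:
E(m) = (-4 + m)/(2*m) (E(m) = (-4 + m)/((2*m)) = (-4 + m)*(1/(2*m)) = (-4 + m)/(2*m))
E(-193)/(-60716) = ((½)*(-4 - 193)/(-193))/(-60716) = ((½)*(-1/193)*(-197))*(-1/60716) = (197/386)*(-1/60716) = -197/23436376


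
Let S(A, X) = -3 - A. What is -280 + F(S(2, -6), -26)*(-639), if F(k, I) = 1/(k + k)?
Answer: -2161/10 ≈ -216.10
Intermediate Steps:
F(k, I) = 1/(2*k)
-280 + F(S(2, -6), -26)*(-639) = -280 + (1/(2*(-3 - 1*2)))*(-639) = -280 + (1/(2*(-3 - 2)))*(-639) = -280 + ((1/2)/(-5))*(-639) = -280 + ((1/2)*(-1/5))*(-639) = -280 - 1/10*(-639) = -280 + 639/10 = -2161/10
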